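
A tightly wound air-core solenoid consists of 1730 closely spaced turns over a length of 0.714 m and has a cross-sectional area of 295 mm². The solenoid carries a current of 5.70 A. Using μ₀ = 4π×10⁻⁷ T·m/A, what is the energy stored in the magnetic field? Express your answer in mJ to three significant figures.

U ≈ 25.2 mJ

A = 295 mm² = 2.950×10^-4 m².
L = μ₀N²A/ℓ = (4π×10⁻⁷)(1730)²(2.950×10^-4)/(0.714) = 1.554×10^-3 H.
U = ½LI² = ½(1.554×10^-3)(5.70)² = 2.524×10^-2 J.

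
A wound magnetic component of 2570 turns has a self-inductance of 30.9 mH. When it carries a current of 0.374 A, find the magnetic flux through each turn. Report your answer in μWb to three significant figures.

Φ_B ≈ 4.50 μWb

From L = NΦ_B/I, the flux per turn is Φ_B = LI/N.
Φ_B = (3.090×10^-2 H)(0.374 A)/2570 = 4.497×10^-6 Wb.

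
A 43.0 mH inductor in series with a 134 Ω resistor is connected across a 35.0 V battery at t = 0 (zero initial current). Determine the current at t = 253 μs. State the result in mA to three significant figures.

I ≈ 142 mA

τ = L/R = 4.300×10^-2/134 = 3.209×10^-4 s; final current I_∞ = ε/R = 35.0/134 = 0.2612 A.
I(t) = I_∞(1 − e^(−t/τ)) with t/τ = 0.788.
I = (0.2612)(1 − e^(−0.788)) = 0.14246 A.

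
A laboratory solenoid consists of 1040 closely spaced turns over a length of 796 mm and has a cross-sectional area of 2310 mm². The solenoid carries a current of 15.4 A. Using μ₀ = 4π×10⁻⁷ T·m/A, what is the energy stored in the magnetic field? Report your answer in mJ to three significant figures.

U ≈ 468 mJ

A = 2310 mm² = 2.310×10^-3 m².
L = μ₀N²A/ℓ = (4π×10⁻⁷)(1040)²(2.310×10^-3)/(0.796) = 3.944×10^-3 H.
U = ½LI² = ½(3.944×10^-3)(15.4)² = 0.4677 J.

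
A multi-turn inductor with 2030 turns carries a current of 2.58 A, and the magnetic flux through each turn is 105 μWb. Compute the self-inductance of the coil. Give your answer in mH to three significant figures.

L ≈ 82.6 mH

Self-inductance is defined by L = NΦ_B/I (flux linkage over current).
L = (2030)(1.050×10^-4 Wb)/(2.58 A) = 8.262×10^-2 H.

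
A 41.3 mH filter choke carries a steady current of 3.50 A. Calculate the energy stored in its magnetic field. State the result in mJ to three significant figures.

Stored magnetic energy: U = ½LI².
U = ½(4.130×10^-2 H)(3.50 A)² = 0.253 J.

U ≈ 253 mJ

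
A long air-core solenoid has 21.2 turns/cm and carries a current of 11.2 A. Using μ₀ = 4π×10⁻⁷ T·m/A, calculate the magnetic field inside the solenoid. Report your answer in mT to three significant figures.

B ≈ 29.8 mT

Inside a long solenoid, B = μ₀nI.
B = (4π×10⁻⁷)(2.120×10^3 m⁻¹)(11.2 A) = 2.984×10^-2 T.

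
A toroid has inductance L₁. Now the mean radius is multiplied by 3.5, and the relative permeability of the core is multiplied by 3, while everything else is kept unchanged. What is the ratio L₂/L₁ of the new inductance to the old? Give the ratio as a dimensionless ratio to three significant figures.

L₂/L₁ = 0.857

For a toroid, L ∝ μᵣN²A/R.
L₂/L₁ = (3.5)^-1 × (3) = 0.857.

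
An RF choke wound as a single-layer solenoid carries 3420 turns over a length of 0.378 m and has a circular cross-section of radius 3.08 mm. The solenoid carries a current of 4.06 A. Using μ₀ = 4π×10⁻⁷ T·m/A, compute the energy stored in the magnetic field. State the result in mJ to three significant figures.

A = πr² = π(3.080×10^-3 m)² = 2.980×10^-5 m².
L = μ₀N²A/ℓ = (4π×10⁻⁷)(3420)²(2.980×10^-5)/(0.378) = 1.159×10^-3 H.
U = ½LI² = ½(1.159×10^-3)(4.06)² = 9.551×10^-3 J.

U ≈ 9.55 mJ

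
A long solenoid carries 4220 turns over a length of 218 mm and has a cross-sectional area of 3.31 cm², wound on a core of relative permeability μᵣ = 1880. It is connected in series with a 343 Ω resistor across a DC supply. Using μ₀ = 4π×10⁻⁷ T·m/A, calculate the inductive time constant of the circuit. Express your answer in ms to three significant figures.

A = 3.31 cm² = 3.310×10^-4 m².
L = μ₀μᵣN²A/ℓ = (4π×10⁻⁷)(1880)(4220)²(3.310×10^-4)/(0.218) = 63.88 H.
τ = L/R = (63.88)/(343) = 0.1862 s.

τ ≈ 186 ms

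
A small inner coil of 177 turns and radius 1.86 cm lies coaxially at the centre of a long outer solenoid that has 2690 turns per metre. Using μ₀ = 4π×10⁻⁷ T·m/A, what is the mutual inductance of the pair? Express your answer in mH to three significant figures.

M ≈ 0.650 mH

The outer solenoid produces a uniform field B₁ = μ₀n₁I₁ across the inner coil,
so the flux linkage is N₂Φ = N₂B₁A₂ = μ₀n₁N₂A₂·I₁, giving M = μ₀n₁N₂A₂.
A₂ = πr² = π(1.860×10^-2 m)² = 1.087×10^-3 m².
M = (4π×10⁻⁷)(2690)(177)(1.087×10^-3) = 6.503×10^-4 H.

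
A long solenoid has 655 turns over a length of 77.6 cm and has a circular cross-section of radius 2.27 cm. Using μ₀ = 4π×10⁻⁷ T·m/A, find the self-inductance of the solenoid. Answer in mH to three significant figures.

A = πr² = π(2.270×10^-2 m)² = 1.619×10^-3 m².
For a long solenoid, L = μ₀N²A/ℓ.
L = (4π×10⁻⁷)(655)²(1.619×10^-3)/(0.776 m) = 1.1247×10^-3 H.

L ≈ 1.12 mH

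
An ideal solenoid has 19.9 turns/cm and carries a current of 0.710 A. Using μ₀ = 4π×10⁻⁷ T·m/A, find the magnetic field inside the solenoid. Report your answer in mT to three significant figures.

Inside a long solenoid, B = μ₀nI.
B = (4π×10⁻⁷)(1.990×10^3 m⁻¹)(0.710 A) = 1.776×10^-3 T.

B ≈ 1.78 mT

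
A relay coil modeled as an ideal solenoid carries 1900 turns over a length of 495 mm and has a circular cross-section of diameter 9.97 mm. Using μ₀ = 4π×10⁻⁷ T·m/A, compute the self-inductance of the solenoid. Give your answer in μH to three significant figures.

L ≈ 715 μH

A = π(d/2)² = π(4.985×10^-3 m)² = 7.807×10^-5 m².
For a long solenoid, L = μ₀N²A/ℓ.
L = (4π×10⁻⁷)(1900)²(7.807×10^-5)/(0.495 m) = 7.1547×10^-4 H.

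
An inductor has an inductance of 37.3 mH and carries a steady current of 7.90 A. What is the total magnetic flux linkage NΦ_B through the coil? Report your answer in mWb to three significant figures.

NΦ_B ≈ 295 mWb

From L = NΦ_B/I, the flux linkage is NΦ_B = LI.
NΦ_B = (3.730×10^-2 H)(7.90 A) = 0.2947 Wb.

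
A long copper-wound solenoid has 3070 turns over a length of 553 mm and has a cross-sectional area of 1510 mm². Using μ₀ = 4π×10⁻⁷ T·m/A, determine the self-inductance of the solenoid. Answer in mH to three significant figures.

L ≈ 32.3 mH

A = 1510 mm² = 1.510×10^-3 m².
For a long solenoid, L = μ₀N²A/ℓ.
L = (4π×10⁻⁷)(3070)²(1.510×10^-3)/(0.553 m) = 3.234×10^-2 H.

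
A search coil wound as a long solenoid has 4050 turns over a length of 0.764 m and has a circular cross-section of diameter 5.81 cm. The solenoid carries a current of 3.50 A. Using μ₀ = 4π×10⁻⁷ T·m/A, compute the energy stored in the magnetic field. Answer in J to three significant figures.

U ≈ 0.438 J

A = π(d/2)² = π(2.905×10^-2 m)² = 2.651×10^-3 m².
L = μ₀N²A/ℓ = (4π×10⁻⁷)(4050)²(2.651×10^-3)/(0.764) = 7.153×10^-2 H.
U = ½LI² = ½(7.153×10^-2)(3.50)² = 0.4381 J.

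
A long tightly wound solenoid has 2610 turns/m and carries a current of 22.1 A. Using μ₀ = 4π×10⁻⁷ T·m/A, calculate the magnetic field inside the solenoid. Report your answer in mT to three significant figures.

Inside a long solenoid, B = μ₀nI.
B = (4π×10⁻⁷)(2.610×10^3 m⁻¹)(22.1 A) = 7.248×10^-2 T.

B ≈ 72.5 mT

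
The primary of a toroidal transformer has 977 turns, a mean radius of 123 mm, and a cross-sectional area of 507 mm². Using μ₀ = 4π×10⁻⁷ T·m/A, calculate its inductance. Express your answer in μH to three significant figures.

L ≈ 787 μH

For a thin toroid, L = μ₀N²A/(2πR).
L = (4π×10⁻⁷)(977)²(5.070×10^-4) / (2π×0.123 m) = 7.869×10^-4 H.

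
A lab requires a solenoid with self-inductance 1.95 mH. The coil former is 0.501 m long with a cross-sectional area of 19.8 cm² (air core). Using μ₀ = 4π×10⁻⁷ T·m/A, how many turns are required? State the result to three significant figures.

N ≈ 627 turns

A = 19.8 cm² = 1.980×10^-3 m².
From L = μ₀N²A/ℓ, N = √(Lℓ / (μ₀A)).
N = √[(1.950×10^-3)(0.501) / ((4π×10⁻⁷)×1.980×10^-3)] = √(3.926×10^5) ≈ 626.6.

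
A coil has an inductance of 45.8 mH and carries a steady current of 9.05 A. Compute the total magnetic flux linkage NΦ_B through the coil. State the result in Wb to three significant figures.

NΦ_B ≈ 0.414 Wb

From L = NΦ_B/I, the flux linkage is NΦ_B = LI.
NΦ_B = (4.580×10^-2 H)(9.05 A) = 0.41449 Wb.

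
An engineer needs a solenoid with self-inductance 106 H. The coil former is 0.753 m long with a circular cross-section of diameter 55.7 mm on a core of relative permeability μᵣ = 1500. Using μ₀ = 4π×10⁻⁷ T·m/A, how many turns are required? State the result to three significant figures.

N ≈ 4170 turns

A = π(d/2)² = π(2.785×10^-2 m)² = 2.437×10^-3 m².
From L = μ₀μᵣN²A/ℓ, N = √(Lℓ / (μ₀μᵣA)).
N = √[(106)(0.753) / ((4π×10⁻⁷)(1500)×2.437×10^-3)] = √(1.738×10^7) ≈ 4168.7.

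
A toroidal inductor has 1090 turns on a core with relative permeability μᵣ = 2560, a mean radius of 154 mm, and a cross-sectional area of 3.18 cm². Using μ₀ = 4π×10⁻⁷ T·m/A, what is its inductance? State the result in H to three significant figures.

For a thin toroid, L = μ₀μᵣN²A/(2πR).
L = (4π×10⁻⁷)(2560)(1090)²(3.180×10^-4) / (2π×0.154 m) = 1.256 H.

L ≈ 1.26 H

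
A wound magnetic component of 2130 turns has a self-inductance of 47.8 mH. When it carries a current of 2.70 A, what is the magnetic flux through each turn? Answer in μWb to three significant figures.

From L = NΦ_B/I, the flux per turn is Φ_B = LI/N.
Φ_B = (4.780×10^-2 H)(2.70 A)/2130 = 6.059×10^-5 Wb.

Φ_B ≈ 60.6 μWb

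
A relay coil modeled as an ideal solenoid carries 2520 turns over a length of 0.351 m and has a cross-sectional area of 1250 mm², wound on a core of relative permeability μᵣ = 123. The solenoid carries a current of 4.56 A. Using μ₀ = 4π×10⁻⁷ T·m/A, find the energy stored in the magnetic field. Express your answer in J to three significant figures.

A = 1250 mm² = 1.250×10^-3 m².
L = μ₀μᵣN²A/ℓ = (4π×10⁻⁷)(123)(2520)²(1.250×10^-3)/(0.351) = 3.496 H.
U = ½LI² = ½(3.496)(4.56)² = 36.34 J.

U ≈ 36.3 J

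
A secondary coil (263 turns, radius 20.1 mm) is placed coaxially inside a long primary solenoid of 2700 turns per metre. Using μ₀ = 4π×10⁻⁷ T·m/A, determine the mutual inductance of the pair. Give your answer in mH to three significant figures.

The outer solenoid produces a uniform field B₁ = μ₀n₁I₁ across the inner coil,
so the flux linkage is N₂Φ = N₂B₁A₂ = μ₀n₁N₂A₂·I₁, giving M = μ₀n₁N₂A₂.
A₂ = πr² = π(2.010×10^-2 m)² = 1.269×10^-3 m².
M = (4π×10⁻⁷)(2700)(263)(1.269×10^-3) = 1.133×10^-3 H.

M ≈ 1.13 mH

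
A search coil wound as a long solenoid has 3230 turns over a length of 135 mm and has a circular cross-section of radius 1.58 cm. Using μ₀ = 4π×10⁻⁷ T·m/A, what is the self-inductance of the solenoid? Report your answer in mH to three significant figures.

L ≈ 76.2 mH

A = πr² = π(1.580×10^-2 m)² = 7.843×10^-4 m².
For a long solenoid, L = μ₀N²A/ℓ.
L = (4π×10⁻⁷)(3230)²(7.843×10^-4)/(0.135 m) = 7.616×10^-2 H.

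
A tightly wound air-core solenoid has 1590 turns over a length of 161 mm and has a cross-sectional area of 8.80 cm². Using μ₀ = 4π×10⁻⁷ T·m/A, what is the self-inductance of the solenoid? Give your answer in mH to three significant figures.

L ≈ 17.4 mH

A = 8.80 cm² = 8.800×10^-4 m².
For a long solenoid, L = μ₀N²A/ℓ.
L = (4π×10⁻⁷)(1590)²(8.800×10^-4)/(0.161 m) = 1.736×10^-2 H.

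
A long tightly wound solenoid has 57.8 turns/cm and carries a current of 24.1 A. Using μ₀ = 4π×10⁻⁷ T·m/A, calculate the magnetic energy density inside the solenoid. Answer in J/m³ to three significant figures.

B = μ₀nI = (4π×10⁻⁷)(5.780×10^3)(24.1) = 0.175 T.
u = B²/(2μ₀) = (0.175)²/(2×4π×10⁻⁷) = 1.219×10^4 J/m³.

u ≈ 12200 J/m³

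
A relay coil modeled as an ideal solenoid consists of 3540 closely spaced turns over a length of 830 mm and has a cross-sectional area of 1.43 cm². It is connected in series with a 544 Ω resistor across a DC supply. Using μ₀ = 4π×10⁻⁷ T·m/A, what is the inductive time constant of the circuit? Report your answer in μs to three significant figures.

A = 1.43 cm² = 1.430×10^-4 m².
L = μ₀N²A/ℓ = (4π×10⁻⁷)(3540)²(1.430×10^-4)/(0.83) = 2.713×10^-3 H.
τ = L/R = (2.713×10^-3)/(544) = 4.987×10^-6 s.

τ ≈ 4.99 μs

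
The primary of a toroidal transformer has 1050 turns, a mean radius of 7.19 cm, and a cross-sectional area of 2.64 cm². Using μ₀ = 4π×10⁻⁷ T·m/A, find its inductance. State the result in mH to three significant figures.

For a thin toroid, L = μ₀N²A/(2πR).
L = (4π×10⁻⁷)(1050)²(2.640×10^-4) / (2π×7.190×10^-2 m) = 8.096×10^-4 H.

L ≈ 0.810 mH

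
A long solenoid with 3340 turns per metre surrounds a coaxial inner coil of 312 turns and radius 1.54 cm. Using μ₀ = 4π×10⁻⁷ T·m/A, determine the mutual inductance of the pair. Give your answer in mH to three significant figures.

M ≈ 0.976 mH

The outer solenoid produces a uniform field B₁ = μ₀n₁I₁ across the inner coil,
so the flux linkage is N₂Φ = N₂B₁A₂ = μ₀n₁N₂A₂·I₁, giving M = μ₀n₁N₂A₂.
A₂ = πr² = π(1.540×10^-2 m)² = 7.451×10^-4 m².
M = (4π×10⁻⁷)(3340)(312)(7.451×10^-4) = 9.757×10^-4 H.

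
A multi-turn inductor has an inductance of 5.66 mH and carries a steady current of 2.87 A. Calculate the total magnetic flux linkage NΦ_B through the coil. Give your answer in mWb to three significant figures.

NΦ_B ≈ 16.2 mWb

From L = NΦ_B/I, the flux linkage is NΦ_B = LI.
NΦ_B = (5.660×10^-3 H)(2.87 A) = 1.624×10^-2 Wb.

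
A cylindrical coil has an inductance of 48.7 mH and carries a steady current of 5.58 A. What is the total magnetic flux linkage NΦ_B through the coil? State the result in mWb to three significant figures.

NΦ_B ≈ 272 mWb

From L = NΦ_B/I, the flux linkage is NΦ_B = LI.
NΦ_B = (4.870×10^-2 H)(5.58 A) = 0.2717 Wb.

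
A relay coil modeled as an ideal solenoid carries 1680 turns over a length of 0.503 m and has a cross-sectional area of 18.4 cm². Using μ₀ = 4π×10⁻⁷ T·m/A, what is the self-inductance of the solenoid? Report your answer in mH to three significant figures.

A = 18.4 cm² = 1.840×10^-3 m².
For a long solenoid, L = μ₀N²A/ℓ.
L = (4π×10⁻⁷)(1680)²(1.840×10^-3)/(0.503 m) = 1.297×10^-2 H.

L ≈ 13.0 mH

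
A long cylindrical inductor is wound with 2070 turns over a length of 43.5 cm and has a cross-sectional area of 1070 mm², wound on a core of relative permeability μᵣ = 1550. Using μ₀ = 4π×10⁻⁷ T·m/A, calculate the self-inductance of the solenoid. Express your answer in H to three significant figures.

L ≈ 20.5 H

A = 1070 mm² = 1.070×10^-3 m².
For a long solenoid, L = μ₀μᵣN²A/ℓ.
L = (4π×10⁻⁷)(1550)(2070)²(1.070×10^-3)/(0.435 m) = 20.53 H.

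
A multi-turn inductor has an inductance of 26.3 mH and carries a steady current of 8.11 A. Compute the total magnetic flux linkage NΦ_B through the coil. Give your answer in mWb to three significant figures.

From L = NΦ_B/I, the flux linkage is NΦ_B = LI.
NΦ_B = (2.630×10^-2 H)(8.11 A) = 0.2133 Wb.

NΦ_B ≈ 213 mWb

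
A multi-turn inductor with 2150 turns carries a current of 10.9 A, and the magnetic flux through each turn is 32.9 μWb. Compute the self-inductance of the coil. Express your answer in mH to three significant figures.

Self-inductance is defined by L = NΦ_B/I (flux linkage over current).
L = (2150)(3.290×10^-5 Wb)/(10.9 A) = 6.489×10^-3 H.

L ≈ 6.49 mH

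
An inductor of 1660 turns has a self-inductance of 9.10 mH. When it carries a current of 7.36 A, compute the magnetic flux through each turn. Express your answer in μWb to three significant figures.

From L = NΦ_B/I, the flux per turn is Φ_B = LI/N.
Φ_B = (9.100×10^-3 H)(7.36 A)/1660 = 4.0347×10^-5 Wb.

Φ_B ≈ 40.3 μWb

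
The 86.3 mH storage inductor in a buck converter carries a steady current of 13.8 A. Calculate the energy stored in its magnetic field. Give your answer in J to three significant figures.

Stored magnetic energy: U = ½LI².
U = ½(8.630×10^-2 H)(13.8 A)² = 8.217 J.

U ≈ 8.22 J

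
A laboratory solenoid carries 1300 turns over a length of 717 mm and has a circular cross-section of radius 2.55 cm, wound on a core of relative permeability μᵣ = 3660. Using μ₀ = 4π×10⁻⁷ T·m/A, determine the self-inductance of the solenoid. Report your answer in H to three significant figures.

L ≈ 22.1 H

A = πr² = π(2.550×10^-2 m)² = 2.043×10^-3 m².
For a long solenoid, L = μ₀μᵣN²A/ℓ.
L = (4π×10⁻⁷)(3660)(1300)²(2.043×10^-3)/(0.717 m) = 22.146 H.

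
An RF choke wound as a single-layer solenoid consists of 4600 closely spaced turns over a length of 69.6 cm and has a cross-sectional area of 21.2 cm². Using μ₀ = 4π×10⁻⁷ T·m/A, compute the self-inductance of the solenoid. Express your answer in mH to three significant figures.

A = 21.2 cm² = 2.120×10^-3 m².
For a long solenoid, L = μ₀N²A/ℓ.
L = (4π×10⁻⁷)(4600)²(2.120×10^-3)/(0.696 m) = 8.099×10^-2 H.

L ≈ 81.0 mH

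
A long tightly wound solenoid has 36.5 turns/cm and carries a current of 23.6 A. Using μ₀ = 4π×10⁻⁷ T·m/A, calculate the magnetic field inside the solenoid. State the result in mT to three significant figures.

B ≈ 108 mT

Inside a long solenoid, B = μ₀nI.
B = (4π×10⁻⁷)(3.650×10^3 m⁻¹)(23.6 A) = 0.1082 T.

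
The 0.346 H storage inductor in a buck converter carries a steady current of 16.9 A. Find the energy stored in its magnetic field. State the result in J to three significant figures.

U ≈ 49.4 J

Stored magnetic energy: U = ½LI².
U = ½(0.346 H)(16.9 A)² = 49.41 J.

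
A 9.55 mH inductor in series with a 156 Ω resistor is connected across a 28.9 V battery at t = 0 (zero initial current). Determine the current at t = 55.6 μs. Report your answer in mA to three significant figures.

τ = L/R = 9.550×10^-3/156 = 6.122×10^-5 s; final current I_∞ = ε/R = 28.9/156 = 0.1853 A.
I(t) = I_∞(1 − e^(−t/τ)) with t/τ = 0.908.
I = (0.1853)(1 − e^(−0.908)) = 0.1106 A.

I ≈ 111 mA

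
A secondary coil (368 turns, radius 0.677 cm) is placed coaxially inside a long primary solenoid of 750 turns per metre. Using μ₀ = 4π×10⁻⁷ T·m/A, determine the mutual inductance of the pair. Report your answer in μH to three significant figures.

The outer solenoid produces a uniform field B₁ = μ₀n₁I₁ across the inner coil,
so the flux linkage is N₂Φ = N₂B₁A₂ = μ₀n₁N₂A₂·I₁, giving M = μ₀n₁N₂A₂.
A₂ = πr² = π(6.770×10^-3 m)² = 1.440×10^-4 m².
M = (4π×10⁻⁷)(750)(368)(1.440×10^-4) = 4.994×10^-5 H.

M ≈ 49.9 μH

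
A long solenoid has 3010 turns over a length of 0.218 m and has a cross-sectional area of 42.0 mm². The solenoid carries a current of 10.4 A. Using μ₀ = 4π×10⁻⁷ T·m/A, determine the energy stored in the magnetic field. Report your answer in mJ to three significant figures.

U ≈ 119 mJ

A = 42.0 mm² = 4.200×10^-5 m².
L = μ₀N²A/ℓ = (4π×10⁻⁷)(3010)²(4.200×10^-5)/(0.218) = 2.193×10^-3 H.
U = ½LI² = ½(2.193×10^-3)(10.4)² = 0.1186 J.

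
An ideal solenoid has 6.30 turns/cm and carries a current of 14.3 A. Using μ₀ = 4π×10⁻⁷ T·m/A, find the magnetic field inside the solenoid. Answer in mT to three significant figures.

Inside a long solenoid, B = μ₀nI.
B = (4π×10⁻⁷)(630 m⁻¹)(14.3 A) = 1.132×10^-2 T.

B ≈ 11.3 mT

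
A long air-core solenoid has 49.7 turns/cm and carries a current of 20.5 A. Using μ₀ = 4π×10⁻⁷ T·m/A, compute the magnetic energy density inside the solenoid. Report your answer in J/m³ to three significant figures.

u ≈ 6520 J/m³

B = μ₀nI = (4π×10⁻⁷)(4.970×10^3)(20.5) = 0.128 T.
u = B²/(2μ₀) = (0.128)²/(2×4π×10⁻⁷) = 6.522×10^3 J/m³.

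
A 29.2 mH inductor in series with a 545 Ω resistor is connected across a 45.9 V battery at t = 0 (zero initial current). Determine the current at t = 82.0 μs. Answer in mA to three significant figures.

τ = L/R = 2.920×10^-2/545 = 5.358×10^-5 s; final current I_∞ = ε/R = 45.9/545 = 8.422×10^-2 A.
I(t) = I_∞(1 − e^(−t/τ)) with t/τ = 1.530.
I = (8.422×10^-2)(1 − e^(−1.530)) = 6.599×10^-2 A.

I ≈ 66.0 mA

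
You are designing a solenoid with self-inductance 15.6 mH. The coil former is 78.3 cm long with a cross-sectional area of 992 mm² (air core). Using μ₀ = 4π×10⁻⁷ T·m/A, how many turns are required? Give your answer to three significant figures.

A = 992 mm² = 9.920×10^-4 m².
From L = μ₀N²A/ℓ, N = √(Lℓ / (μ₀A)).
N = √[(1.560×10^-2)(0.783) / ((4π×10⁻⁷)×9.920×10^-4)] = √(9.799×10^6) ≈ 3130.3.

N ≈ 3130 turns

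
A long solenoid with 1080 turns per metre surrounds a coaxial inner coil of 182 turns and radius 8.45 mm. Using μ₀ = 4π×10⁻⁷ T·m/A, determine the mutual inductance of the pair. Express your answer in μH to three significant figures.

M ≈ 55.4 μH

The outer solenoid produces a uniform field B₁ = μ₀n₁I₁ across the inner coil,
so the flux linkage is N₂Φ = N₂B₁A₂ = μ₀n₁N₂A₂·I₁, giving M = μ₀n₁N₂A₂.
A₂ = πr² = π(8.450×10^-3 m)² = 2.243×10^-4 m².
M = (4π×10⁻⁷)(1080)(182)(2.243×10^-4) = 5.541×10^-5 H.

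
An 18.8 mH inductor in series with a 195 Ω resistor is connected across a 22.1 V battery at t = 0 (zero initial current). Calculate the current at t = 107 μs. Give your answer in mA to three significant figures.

τ = L/R = 1.880×10^-2/195 = 9.641×10^-5 s; final current I_∞ = ε/R = 22.1/195 = 0.1133 A.
I(t) = I_∞(1 − e^(−t/τ)) with t/τ = 1.110.
I = (0.1133)(1 − e^(−1.110)) = 7.598×10^-2 A.

I ≈ 76.0 mA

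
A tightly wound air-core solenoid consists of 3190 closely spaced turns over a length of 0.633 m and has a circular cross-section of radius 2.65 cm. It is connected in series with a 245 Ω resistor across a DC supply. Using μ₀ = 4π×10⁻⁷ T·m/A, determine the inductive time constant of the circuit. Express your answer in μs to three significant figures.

A = πr² = π(2.650×10^-2 m)² = 2.206×10^-3 m².
L = μ₀N²A/ℓ = (4π×10⁻⁷)(3190)²(2.206×10^-3)/(0.633) = 4.457×10^-2 H.
τ = L/R = (4.457×10^-2)/(245) = 1.819×10^-4 s.

τ ≈ 182 μs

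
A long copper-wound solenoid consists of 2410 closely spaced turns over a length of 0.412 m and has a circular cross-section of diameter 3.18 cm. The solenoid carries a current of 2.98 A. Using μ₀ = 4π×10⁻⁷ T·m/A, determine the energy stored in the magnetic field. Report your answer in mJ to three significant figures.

U ≈ 62.5 mJ

A = π(d/2)² = π(1.590×10^-2 m)² = 7.942×10^-4 m².
L = μ₀N²A/ℓ = (4π×10⁻⁷)(2410)²(7.942×10^-4)/(0.412) = 1.407×10^-2 H.
U = ½LI² = ½(1.407×10^-2)(2.98)² = 6.247×10^-2 J.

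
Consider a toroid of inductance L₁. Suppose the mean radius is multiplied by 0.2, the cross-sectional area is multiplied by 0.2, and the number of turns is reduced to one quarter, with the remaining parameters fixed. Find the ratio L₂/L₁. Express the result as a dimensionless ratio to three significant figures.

For a toroid, L ∝ μᵣN²A/R.
L₂/L₁ = (0.2)^-1 × (0.2) × (0.25)^2 = 0.0625.

L₂/L₁ = 0.0625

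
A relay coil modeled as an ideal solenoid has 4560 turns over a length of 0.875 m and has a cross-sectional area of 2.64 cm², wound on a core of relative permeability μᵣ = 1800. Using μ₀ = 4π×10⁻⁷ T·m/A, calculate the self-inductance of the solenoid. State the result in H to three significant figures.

L ≈ 14.2 H

A = 2.64 cm² = 2.640×10^-4 m².
For a long solenoid, L = μ₀μᵣN²A/ℓ.
L = (4π×10⁻⁷)(1800)(4560)²(2.640×10^-4)/(0.875 m) = 14.19 H.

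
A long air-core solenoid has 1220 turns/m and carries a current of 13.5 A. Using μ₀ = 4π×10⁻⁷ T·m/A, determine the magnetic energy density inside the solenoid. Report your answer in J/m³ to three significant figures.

u ≈ 170 J/m³

B = μ₀nI = (4π×10⁻⁷)(1.220×10^3)(13.5) = 2.070×10^-2 T.
u = B²/(2μ₀) = (2.070×10^-2)²/(2×4π×10⁻⁷) = 170.4 J/m³.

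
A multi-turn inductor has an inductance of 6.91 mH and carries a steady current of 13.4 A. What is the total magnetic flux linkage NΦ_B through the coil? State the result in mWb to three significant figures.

NΦ_B ≈ 92.6 mWb

From L = NΦ_B/I, the flux linkage is NΦ_B = LI.
NΦ_B = (6.910×10^-3 H)(13.4 A) = 9.259×10^-2 Wb.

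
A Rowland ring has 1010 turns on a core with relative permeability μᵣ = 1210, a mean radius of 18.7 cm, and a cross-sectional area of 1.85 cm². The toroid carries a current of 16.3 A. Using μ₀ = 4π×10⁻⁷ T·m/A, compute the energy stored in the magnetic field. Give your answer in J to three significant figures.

L = μ₀μᵣN²A/(2πR) = (4π×10⁻⁷)(1210)(1010)²(1.850×10^-4)/(2π×0.187) = 0.2442 H.
U = ½LI² = ½(0.2442)(16.3)² = 32.44 J.

U ≈ 32.4 J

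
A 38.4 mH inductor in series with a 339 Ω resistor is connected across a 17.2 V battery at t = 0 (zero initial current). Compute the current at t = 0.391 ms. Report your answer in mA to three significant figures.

τ = L/R = 3.840×10^-2/339 = 1.133×10^-4 s; final current I_∞ = ε/R = 17.2/339 = 5.074×10^-2 A.
I(t) = I_∞(1 − e^(−t/τ)) with t/τ = 3.452.
I = (5.074×10^-2)(1 − e^(−3.452)) = 4.913×10^-2 A.

I ≈ 49.1 mA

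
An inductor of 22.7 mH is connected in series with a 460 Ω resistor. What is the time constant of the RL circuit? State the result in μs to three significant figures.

τ = L/R = (2.270×10^-2 H)/(460 Ω) = 4.9348×10^-5 s.

τ ≈ 49.3 μs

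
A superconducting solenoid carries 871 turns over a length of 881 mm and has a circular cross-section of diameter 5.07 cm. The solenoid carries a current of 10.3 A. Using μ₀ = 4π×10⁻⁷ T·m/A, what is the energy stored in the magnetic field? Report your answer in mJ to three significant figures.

A = π(d/2)² = π(2.535×10^-2 m)² = 2.019×10^-3 m².
L = μ₀N²A/ℓ = (4π×10⁻⁷)(871)²(2.019×10^-3)/(0.881) = 2.1846×10^-3 H.
U = ½LI² = ½(2.1846×10^-3)(10.3)² = 0.1159 J.

U ≈ 116 mJ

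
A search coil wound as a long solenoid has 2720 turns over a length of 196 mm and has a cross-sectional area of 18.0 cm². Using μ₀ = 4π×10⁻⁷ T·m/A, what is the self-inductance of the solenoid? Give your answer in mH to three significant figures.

A = 18.0 cm² = 1.800×10^-3 m².
For a long solenoid, L = μ₀N²A/ℓ.
L = (4π×10⁻⁷)(2720)²(1.800×10^-3)/(0.196 m) = 8.538×10^-2 H.

L ≈ 85.4 mH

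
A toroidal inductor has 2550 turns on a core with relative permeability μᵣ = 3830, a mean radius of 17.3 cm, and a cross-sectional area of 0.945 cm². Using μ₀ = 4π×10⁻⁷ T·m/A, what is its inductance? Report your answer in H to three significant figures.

L ≈ 2.72 H

For a thin toroid, L = μ₀μᵣN²A/(2πR).
L = (4π×10⁻⁷)(3830)(2550)²(9.450×10^-5) / (2π×0.173 m) = 2.721 H.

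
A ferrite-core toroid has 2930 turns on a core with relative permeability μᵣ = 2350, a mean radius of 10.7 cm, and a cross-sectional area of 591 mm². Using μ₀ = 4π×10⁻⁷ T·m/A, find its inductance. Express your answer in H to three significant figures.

For a thin toroid, L = μ₀μᵣN²A/(2πR).
L = (4π×10⁻⁷)(2350)(2930)²(5.910×10^-4) / (2π×0.107 m) = 22.29 H.

L ≈ 22.3 H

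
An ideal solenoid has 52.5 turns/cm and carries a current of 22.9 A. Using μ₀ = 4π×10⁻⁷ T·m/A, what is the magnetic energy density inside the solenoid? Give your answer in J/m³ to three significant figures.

u ≈ 9080 J/m³

B = μ₀nI = (4π×10⁻⁷)(5.250×10^3)(22.9) = 0.1511 T.
u = B²/(2μ₀) = (0.1511)²/(2×4π×10⁻⁷) = 9.082×10^3 J/m³.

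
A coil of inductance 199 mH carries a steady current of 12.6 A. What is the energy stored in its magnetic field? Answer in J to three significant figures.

U ≈ 15.8 J

Stored magnetic energy: U = ½LI².
U = ½(0.199 H)(12.6 A)² = 15.8 J.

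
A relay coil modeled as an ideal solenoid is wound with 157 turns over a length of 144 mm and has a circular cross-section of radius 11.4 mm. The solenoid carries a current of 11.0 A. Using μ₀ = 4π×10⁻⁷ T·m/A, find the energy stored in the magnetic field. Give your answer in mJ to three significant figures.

A = πr² = π(1.140×10^-2 m)² = 4.083×10^-4 m².
L = μ₀N²A/ℓ = (4π×10⁻⁷)(157)²(4.083×10^-4)/(0.144) = 8.782×10^-5 H.
U = ½LI² = ½(8.782×10^-5)(11.0)² = 5.313×10^-3 J.

U ≈ 5.31 mJ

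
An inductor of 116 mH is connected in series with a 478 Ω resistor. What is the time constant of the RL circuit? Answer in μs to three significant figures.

τ = L/R = (0.116 H)/(478 Ω) = 2.427×10^-4 s.

τ ≈ 243 μs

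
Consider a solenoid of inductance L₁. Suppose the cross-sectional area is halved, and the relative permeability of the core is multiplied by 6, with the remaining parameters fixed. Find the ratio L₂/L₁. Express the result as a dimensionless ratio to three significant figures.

L₂/L₁ = 3.00

For a solenoid, L ∝ μᵣN²A/ℓ.
L₂/L₁ = (0.5) × (6) = 3.00.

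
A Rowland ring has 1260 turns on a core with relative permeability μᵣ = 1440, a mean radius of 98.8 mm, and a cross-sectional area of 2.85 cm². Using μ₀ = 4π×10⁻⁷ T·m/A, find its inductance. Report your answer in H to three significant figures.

For a thin toroid, L = μ₀μᵣN²A/(2πR).
L = (4π×10⁻⁷)(1440)(1260)²(2.850×10^-4) / (2π×9.880×10^-2 m) = 1.319 H.

L ≈ 1.32 H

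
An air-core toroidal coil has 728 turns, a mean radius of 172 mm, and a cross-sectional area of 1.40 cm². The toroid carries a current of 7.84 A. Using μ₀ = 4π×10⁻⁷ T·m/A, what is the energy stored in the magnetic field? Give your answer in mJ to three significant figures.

U ≈ 2.65 mJ

L = μ₀N²A/(2πR) = (4π×10⁻⁷)(728)²(1.400×10^-4)/(2π×0.172) = 8.628×10^-5 H.
U = ½LI² = ½(8.628×10^-5)(7.84)² = 2.652×10^-3 J.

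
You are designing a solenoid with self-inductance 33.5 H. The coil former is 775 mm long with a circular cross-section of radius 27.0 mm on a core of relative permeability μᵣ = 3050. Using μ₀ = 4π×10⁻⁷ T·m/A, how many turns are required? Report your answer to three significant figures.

N ≈ 1720 turns

A = πr² = π(2.700×10^-2 m)² = 2.290×10^-3 m².
From L = μ₀μᵣN²A/ℓ, N = √(Lℓ / (μ₀μᵣA)).
N = √[(33.5)(0.775) / ((4π×10⁻⁷)(3050)×2.290×10^-3)] = √(2.958×10^6) ≈ 1719.8.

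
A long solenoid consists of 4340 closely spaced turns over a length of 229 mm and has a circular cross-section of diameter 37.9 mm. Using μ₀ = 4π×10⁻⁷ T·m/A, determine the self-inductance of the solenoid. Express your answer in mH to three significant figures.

L ≈ 117 mH

A = π(d/2)² = π(1.895×10^-2 m)² = 1.128×10^-3 m².
For a long solenoid, L = μ₀N²A/ℓ.
L = (4π×10⁻⁷)(4340)²(1.128×10^-3)/(0.229 m) = 0.1166 H.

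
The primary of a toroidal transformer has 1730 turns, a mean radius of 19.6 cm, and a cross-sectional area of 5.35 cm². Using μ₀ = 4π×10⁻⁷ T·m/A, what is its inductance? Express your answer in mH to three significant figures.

For a thin toroid, L = μ₀N²A/(2πR).
L = (4π×10⁻⁷)(1730)²(5.350×10^-4) / (2π×0.196 m) = 1.634×10^-3 H.

L ≈ 1.63 mH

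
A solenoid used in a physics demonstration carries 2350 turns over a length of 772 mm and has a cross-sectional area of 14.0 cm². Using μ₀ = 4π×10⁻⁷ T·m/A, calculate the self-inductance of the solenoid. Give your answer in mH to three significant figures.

L ≈ 12.6 mH

A = 14.0 cm² = 1.400×10^-3 m².
For a long solenoid, L = μ₀N²A/ℓ.
L = (4π×10⁻⁷)(2350)²(1.400×10^-3)/(0.772 m) = 1.259×10^-2 H.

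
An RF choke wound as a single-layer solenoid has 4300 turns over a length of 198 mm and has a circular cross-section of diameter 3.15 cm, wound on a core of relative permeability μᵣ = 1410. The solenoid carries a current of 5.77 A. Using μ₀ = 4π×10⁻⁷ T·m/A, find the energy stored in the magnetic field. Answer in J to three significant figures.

A = π(d/2)² = π(1.575×10^-2 m)² = 7.793×10^-4 m².
L = μ₀μᵣN²A/ℓ = (4π×10⁻⁷)(1410)(4300)²(7.793×10^-4)/(0.198) = 128.9 H.
U = ½LI² = ½(128.9)(5.77)² = 2.147×10^3 J.

U ≈ 2150 J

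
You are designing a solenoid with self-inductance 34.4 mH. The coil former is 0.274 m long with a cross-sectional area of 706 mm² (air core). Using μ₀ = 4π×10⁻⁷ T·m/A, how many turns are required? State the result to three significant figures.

N ≈ 3260 turns

A = 706 mm² = 7.060×10^-4 m².
From L = μ₀N²A/ℓ, N = √(Lℓ / (μ₀A)).
N = √[(3.440×10^-2)(0.274) / ((4π×10⁻⁷)×7.060×10^-4)] = √(1.062×10^7) ≈ 3259.5.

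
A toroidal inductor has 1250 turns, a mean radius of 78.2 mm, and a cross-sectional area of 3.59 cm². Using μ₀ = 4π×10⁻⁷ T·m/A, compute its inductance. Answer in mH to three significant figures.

L ≈ 1.43 mH

For a thin toroid, L = μ₀N²A/(2πR).
L = (4π×10⁻⁷)(1250)²(3.590×10^-4) / (2π×7.820×10^-2 m) = 1.4346×10^-3 H.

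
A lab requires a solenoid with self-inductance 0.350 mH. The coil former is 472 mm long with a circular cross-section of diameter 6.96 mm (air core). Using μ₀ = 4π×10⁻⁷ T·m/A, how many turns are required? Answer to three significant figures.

N ≈ 1860 turns

A = π(d/2)² = π(3.480×10^-3 m)² = 3.8046×10^-5 m².
From L = μ₀N²A/ℓ, N = √(Lℓ / (μ₀A)).
N = √[(3.500×10^-4)(0.472) / ((4π×10⁻⁷)×3.8046×10^-5)] = √(3.455×10^6) ≈ 1858.9.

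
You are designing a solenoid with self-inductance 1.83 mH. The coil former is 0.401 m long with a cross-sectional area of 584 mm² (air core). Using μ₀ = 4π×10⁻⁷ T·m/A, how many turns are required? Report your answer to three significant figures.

A = 584 mm² = 5.840×10^-4 m².
From L = μ₀N²A/ℓ, N = √(Lℓ / (μ₀A)).
N = √[(1.830×10^-3)(0.401) / ((4π×10⁻⁷)×5.840×10^-4)] = √(9.999×10^5) ≈ 1000.0.

N ≈ 1000 turns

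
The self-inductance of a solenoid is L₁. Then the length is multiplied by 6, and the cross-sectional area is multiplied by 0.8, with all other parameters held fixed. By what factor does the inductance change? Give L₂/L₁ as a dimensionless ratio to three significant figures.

For a solenoid, L ∝ μᵣN²A/ℓ.
L₂/L₁ = (6)^-1 × (0.8) = 0.133.

L₂/L₁ = 0.133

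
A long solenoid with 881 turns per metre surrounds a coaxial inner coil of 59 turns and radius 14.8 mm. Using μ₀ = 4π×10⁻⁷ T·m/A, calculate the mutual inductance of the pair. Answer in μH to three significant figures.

The outer solenoid produces a uniform field B₁ = μ₀n₁I₁ across the inner coil,
so the flux linkage is N₂Φ = N₂B₁A₂ = μ₀n₁N₂A₂·I₁, giving M = μ₀n₁N₂A₂.
A₂ = πr² = π(1.480×10^-2 m)² = 6.881×10^-4 m².
M = (4π×10⁻⁷)(881)(59)(6.881×10^-4) = 4.4948×10^-5 H.

M ≈ 44.9 μH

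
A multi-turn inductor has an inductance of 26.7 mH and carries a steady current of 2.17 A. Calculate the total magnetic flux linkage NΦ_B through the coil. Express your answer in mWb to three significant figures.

From L = NΦ_B/I, the flux linkage is NΦ_B = LI.
NΦ_B = (2.670×10^-2 H)(2.17 A) = 5.794×10^-2 Wb.

NΦ_B ≈ 57.9 mWb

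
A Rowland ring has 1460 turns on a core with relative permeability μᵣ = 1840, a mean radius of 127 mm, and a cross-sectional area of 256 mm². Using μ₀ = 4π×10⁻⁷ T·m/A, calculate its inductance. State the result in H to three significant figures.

For a thin toroid, L = μ₀μᵣN²A/(2πR).
L = (4π×10⁻⁷)(1840)(1460)²(2.560×10^-4) / (2π×0.127 m) = 1.581 H.

L ≈ 1.58 H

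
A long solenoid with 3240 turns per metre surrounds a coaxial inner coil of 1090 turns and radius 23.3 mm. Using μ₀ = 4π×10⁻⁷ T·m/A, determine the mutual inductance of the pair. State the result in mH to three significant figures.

M ≈ 7.57 mH

The outer solenoid produces a uniform field B₁ = μ₀n₁I₁ across the inner coil,
so the flux linkage is N₂Φ = N₂B₁A₂ = μ₀n₁N₂A₂·I₁, giving M = μ₀n₁N₂A₂.
A₂ = πr² = π(2.330×10^-2 m)² = 1.706×10^-3 m².
M = (4π×10⁻⁷)(3240)(1090)(1.706×10^-3) = 7.569×10^-3 H.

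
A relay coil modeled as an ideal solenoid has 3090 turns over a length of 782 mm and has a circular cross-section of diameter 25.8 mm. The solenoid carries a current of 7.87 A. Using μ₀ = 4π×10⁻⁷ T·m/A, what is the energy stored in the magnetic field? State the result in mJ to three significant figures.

U ≈ 248 mJ

A = π(d/2)² = π(1.290×10^-2 m)² = 5.228×10^-4 m².
L = μ₀N²A/ℓ = (4π×10⁻⁷)(3090)²(5.228×10^-4)/(0.782) = 8.021×10^-3 H.
U = ½LI² = ½(8.021×10^-3)(7.87)² = 0.2484 J.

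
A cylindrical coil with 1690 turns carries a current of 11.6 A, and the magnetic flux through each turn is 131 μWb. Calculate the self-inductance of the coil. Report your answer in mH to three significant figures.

Self-inductance is defined by L = NΦ_B/I (flux linkage over current).
L = (1690)(1.310×10^-4 Wb)/(11.6 A) = 1.909×10^-2 H.

L ≈ 19.1 mH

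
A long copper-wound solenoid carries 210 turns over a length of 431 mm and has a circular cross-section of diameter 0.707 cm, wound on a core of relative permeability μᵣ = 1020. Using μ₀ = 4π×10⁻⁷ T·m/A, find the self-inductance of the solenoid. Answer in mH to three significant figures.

A = π(d/2)² = π(3.535×10^-3 m)² = 3.926×10^-5 m².
For a long solenoid, L = μ₀μᵣN²A/ℓ.
L = (4π×10⁻⁷)(1020)(210)²(3.926×10^-5)/(0.431 m) = 5.149×10^-3 H.

L ≈ 5.15 mH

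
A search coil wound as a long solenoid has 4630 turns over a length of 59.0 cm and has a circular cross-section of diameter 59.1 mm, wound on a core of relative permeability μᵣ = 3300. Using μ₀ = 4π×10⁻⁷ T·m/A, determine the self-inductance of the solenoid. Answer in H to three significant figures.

A = π(d/2)² = π(2.955×10^-2 m)² = 2.743×10^-3 m².
For a long solenoid, L = μ₀μᵣN²A/ℓ.
L = (4π×10⁻⁷)(3300)(4630)²(2.743×10^-3)/(0.59 m) = 413.3 H.

L ≈ 413 H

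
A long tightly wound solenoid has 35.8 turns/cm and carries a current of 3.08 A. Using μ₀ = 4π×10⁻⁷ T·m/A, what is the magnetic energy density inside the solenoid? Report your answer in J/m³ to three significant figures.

u ≈ 76.4 J/m³

B = μ₀nI = (4π×10⁻⁷)(3.580×10^3)(3.08) = 1.386×10^-2 T.
u = B²/(2μ₀) = (1.386×10^-2)²/(2×4π×10⁻⁷) = 76.39 J/m³.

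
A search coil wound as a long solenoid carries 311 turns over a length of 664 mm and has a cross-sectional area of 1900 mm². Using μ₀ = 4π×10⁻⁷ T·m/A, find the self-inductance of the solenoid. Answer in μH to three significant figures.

L ≈ 348 μH

A = 1900 mm² = 1.900×10^-3 m².
For a long solenoid, L = μ₀N²A/ℓ.
L = (4π×10⁻⁷)(311)²(1.900×10^-3)/(0.664 m) = 3.478×10^-4 H.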